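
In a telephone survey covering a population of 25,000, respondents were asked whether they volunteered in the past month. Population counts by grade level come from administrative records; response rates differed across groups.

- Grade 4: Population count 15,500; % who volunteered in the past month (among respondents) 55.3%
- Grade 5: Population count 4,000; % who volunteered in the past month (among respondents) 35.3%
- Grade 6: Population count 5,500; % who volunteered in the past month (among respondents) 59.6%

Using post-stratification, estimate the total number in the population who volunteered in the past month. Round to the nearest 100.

13,300

Apply each group's respondent rate to its population count:
  Grade 4: 15,500 × 55.3% = 8571.5
  Grade 5: 4,000 × 35.3% = 1412
  Grade 6: 5,500 × 59.6% = 3278
Estimated total = 13261.5 → 13,300.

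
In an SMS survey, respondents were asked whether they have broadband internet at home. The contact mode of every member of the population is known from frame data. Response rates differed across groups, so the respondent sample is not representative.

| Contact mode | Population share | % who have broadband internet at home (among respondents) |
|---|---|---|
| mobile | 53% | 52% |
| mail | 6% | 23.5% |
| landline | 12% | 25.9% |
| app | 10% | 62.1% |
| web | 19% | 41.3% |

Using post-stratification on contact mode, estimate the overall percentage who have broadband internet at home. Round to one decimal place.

Weight each group's respondent value by its population share:
  mobile: 0.53 × 52 = 27.56
  mail: 0.06 × 23.5 = 1.41
  landline: 0.12 × 25.9 = 3.108
  app: 0.1 × 62.1 = 6.21
  web: 0.19 × 41.3 = 7.847
Post-stratified estimate = 46.135 → 46.1%.

46.1%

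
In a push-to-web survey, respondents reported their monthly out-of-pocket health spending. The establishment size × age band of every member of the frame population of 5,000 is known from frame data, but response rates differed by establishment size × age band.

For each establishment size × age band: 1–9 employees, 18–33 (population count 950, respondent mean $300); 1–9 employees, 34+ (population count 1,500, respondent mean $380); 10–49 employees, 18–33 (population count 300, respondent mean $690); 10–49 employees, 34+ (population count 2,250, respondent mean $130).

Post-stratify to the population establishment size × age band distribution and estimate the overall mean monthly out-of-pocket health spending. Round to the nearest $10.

Post-stratification weights by population share, not respondent share:
  1–9 employees, 18–33: (950/5,000) × 300 = 57
  1–9 employees, 34+: (1,500/5,000) × 380 = 114
  10–49 employees, 18–33: (300/5,000) × 690 = 41.4
  10–49 employees, 34+: (2,250/5,000) × 130 = 58.5
Post-stratified estimate = 270.9 → $270.

$270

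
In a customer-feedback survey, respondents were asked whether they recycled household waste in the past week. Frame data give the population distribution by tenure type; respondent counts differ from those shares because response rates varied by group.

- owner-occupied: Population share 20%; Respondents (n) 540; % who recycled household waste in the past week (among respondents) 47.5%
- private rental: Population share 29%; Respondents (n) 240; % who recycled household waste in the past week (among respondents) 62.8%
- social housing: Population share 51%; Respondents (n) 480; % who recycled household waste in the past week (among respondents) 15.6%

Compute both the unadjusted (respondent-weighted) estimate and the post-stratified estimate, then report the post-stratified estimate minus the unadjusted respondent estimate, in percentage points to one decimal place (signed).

Naive respondent-only estimate (weights = respondent counts):
  (540/1260)×47.5 + (240/1260)×62.8 + (480/1260)×15.6 = 38.2619%
Post-stratified estimate weights by population shares:
  0.2×47.5 + 0.29×62.8 + 0.51×15.6 = 35.668%
Difference = 35.668 − 38.2619 = -2.5939 pp.

-2.6 percentage points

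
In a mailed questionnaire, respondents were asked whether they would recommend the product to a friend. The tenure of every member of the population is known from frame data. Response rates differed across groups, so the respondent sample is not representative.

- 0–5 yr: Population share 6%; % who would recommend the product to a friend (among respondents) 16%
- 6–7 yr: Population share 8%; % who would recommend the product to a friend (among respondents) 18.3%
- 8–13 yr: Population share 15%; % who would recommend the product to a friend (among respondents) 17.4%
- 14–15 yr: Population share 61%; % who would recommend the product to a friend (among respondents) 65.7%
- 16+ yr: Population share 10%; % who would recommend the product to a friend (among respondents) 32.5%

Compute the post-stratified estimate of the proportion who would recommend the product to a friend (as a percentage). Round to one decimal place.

Post-stratification weights by population share, not respondent share:
  0–5 yr: 0.06 × 16 = 0.96
  6–7 yr: 0.08 × 18.3 = 1.464
  8–13 yr: 0.15 × 17.4 = 2.61
  14–15 yr: 0.61 × 65.7 = 40.077
  16+ yr: 0.1 × 32.5 = 3.25
Post-stratified estimate = 48.361 → 48.4%.

48.4%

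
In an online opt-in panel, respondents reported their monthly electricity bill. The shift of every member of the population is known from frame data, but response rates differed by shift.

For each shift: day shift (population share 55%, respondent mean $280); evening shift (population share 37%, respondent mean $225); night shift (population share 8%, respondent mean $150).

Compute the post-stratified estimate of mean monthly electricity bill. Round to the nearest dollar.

$249

Reweight to the known shift distribution:
  day shift: 0.55 × 280 = 154
  evening shift: 0.37 × 225 = 83.25
  night shift: 0.08 × 150 = 12
Post-stratified estimate = 249.25 → $249.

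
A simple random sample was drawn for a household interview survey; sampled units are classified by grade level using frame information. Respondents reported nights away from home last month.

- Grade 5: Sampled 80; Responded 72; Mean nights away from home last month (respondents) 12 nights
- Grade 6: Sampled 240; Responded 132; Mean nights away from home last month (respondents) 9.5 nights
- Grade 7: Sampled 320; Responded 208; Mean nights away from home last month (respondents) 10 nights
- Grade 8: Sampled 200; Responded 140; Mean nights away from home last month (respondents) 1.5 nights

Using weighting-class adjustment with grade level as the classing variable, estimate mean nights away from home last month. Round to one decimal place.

8.0

Response rates by class: Grade 5 72/80 = 90%, Grade 6 132/240 = 55%, Grade 7 208/320 = 65%, Grade 8 140/200 = 70%.
With weight = n_sampled/n_responded per class, the weighted class total is n_sampled:
  Grade 5: 80 × 12 = 960
  Grade 6: 240 × 9.5 = 2280
  Grade 7: 320 × 10 = 3200
  Grade 8: 200 × 1.5 = 300
Adjusted estimate = 6740 / 840 = 8.02381 → 8.0.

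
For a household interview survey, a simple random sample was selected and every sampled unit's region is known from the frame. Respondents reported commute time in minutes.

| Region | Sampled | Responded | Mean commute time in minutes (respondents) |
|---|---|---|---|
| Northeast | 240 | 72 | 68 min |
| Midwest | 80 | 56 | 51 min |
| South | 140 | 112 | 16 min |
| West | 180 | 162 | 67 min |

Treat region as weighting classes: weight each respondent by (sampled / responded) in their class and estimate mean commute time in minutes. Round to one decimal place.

Class response rates: Northeast 72/240 = 30%, Midwest 56/80 = 70%, South 112/140 = 80%, West 162/180 = 90%.
Weighting each respondent by the inverse class response rate inflates each class back to its sampled size, so the class weight is n_sampled:
  Northeast: 240 × 68 = 16,320
  Midwest: 80 × 51 = 4080
  South: 140 × 16 = 2240
  West: 180 × 67 = 12,060
Adjusted estimate = 34,700 / 640 = 54.2188 → 54.2.

54.2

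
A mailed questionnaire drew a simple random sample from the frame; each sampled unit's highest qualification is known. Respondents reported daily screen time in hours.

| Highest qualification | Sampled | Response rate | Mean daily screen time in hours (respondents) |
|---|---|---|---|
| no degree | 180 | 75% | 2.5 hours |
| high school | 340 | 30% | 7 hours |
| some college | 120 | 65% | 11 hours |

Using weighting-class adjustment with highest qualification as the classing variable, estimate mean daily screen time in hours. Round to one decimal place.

Weighting each respondent by the inverse class response rate inflates each class back to its sampled size, so the class weight is n_sampled:
  no degree: 180 × 2.5 = 450
  high school: 340 × 7 = 2380
  some college: 120 × 11 = 1320
Adjusted estimate = 4150 / 640 = 6.48438 → 6.5.

6.5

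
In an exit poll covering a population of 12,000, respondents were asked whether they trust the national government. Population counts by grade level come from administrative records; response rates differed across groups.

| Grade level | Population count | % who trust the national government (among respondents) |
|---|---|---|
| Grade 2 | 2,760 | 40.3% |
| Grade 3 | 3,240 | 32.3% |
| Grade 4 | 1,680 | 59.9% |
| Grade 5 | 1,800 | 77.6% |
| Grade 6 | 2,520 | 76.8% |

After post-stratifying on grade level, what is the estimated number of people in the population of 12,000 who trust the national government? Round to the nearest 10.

6,500

Apply each group's respondent rate to its population count:
  Grade 2: 2,760 × 40.3% = 1112.28
  Grade 3: 3,240 × 32.3% = 1046.52
  Grade 4: 1,680 × 59.9% = 1006.32
  Grade 5: 1,800 × 77.6% = 1396.8
  Grade 6: 2,520 × 76.8% = 1935.36
Estimated total = 6497.28 → 6,500.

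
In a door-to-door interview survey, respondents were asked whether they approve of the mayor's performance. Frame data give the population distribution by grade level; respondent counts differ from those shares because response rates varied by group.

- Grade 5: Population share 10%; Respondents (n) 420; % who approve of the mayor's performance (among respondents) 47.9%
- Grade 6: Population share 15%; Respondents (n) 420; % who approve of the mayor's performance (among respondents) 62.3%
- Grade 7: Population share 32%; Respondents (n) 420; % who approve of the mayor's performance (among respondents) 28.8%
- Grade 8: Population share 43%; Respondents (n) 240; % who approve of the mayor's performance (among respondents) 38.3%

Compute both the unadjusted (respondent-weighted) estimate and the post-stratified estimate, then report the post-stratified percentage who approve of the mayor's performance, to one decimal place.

39.8%

Naive respondent-only estimate (weights = respondent counts):
  (420/1500)×47.9 + (420/1500)×62.3 + (420/1500)×28.8 + (240/1500)×38.3 = 45.048%
Post-stratifying to population shares instead:
  0.1×47.9 + 0.15×62.3 + 0.32×28.8 + 0.43×38.3 = 39.82%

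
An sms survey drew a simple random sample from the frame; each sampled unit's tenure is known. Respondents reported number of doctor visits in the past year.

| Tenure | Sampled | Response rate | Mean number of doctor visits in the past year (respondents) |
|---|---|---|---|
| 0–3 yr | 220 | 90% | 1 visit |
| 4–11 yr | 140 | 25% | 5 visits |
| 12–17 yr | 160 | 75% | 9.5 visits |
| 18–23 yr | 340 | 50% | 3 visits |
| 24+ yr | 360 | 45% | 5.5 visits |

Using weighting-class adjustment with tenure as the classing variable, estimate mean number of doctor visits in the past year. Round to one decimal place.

4.5

With weight = n_sampled/n_responded per class, the weighted class total is n_sampled:
  0–3 yr: 220 × 1 = 220
  4–11 yr: 140 × 5 = 700
  12–17 yr: 160 × 9.5 = 1520
  18–23 yr: 340 × 3 = 1020
  24+ yr: 360 × 5.5 = 1980
Adjusted estimate = 5440 / 1,220 = 4.45902 → 4.5.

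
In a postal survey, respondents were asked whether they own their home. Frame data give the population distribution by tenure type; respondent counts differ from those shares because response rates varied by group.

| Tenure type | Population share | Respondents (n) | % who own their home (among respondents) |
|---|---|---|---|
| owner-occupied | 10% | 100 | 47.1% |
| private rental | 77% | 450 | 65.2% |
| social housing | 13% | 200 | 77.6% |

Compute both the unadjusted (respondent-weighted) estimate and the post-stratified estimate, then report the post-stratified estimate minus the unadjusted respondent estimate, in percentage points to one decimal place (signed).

-1.1 percentage points

Without adjustment, the pooled respondent share is:
  (100/750)×47.1 + (450/750)×65.2 + (200/750)×77.6 = 66.0933%
Reweighting by population tenure type shares:
  0.1×47.1 + 0.77×65.2 + 0.13×77.6 = 65.002%
Difference = 65.002 − 66.0933 = -1.0913 pp.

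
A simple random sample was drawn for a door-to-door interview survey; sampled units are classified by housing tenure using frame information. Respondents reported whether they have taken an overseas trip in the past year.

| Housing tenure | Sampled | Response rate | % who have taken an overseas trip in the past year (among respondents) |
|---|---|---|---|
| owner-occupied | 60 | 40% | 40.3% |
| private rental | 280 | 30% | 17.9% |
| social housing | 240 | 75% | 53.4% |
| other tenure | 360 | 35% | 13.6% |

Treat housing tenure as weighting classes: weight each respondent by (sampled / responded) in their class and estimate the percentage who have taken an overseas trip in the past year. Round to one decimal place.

Each respondent's weight = sampled/responded in their class; summing within a class gives n_sampled, so:
  owner-occupied: 60 × 40.3 = 2418
  private rental: 280 × 17.9 = 5012
  social housing: 240 × 53.4 = 12,816
  other tenure: 360 × 13.6 = 4896
Adjusted estimate = 25,142 / 940 = 26.7468 → 26.7%.

26.7%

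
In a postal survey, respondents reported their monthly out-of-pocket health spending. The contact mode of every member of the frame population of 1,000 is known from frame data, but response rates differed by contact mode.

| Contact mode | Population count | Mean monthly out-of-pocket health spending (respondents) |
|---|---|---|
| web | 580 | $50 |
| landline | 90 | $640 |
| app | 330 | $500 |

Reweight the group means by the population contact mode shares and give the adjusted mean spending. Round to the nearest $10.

Each cell contributes population-share × respondent value:
  web: (580/1,000) × 50 = 29
  landline: (90/1,000) × 640 = 57.6
  app: (330/1,000) × 500 = 165
Post-stratified estimate = 251.6 → $250.

$250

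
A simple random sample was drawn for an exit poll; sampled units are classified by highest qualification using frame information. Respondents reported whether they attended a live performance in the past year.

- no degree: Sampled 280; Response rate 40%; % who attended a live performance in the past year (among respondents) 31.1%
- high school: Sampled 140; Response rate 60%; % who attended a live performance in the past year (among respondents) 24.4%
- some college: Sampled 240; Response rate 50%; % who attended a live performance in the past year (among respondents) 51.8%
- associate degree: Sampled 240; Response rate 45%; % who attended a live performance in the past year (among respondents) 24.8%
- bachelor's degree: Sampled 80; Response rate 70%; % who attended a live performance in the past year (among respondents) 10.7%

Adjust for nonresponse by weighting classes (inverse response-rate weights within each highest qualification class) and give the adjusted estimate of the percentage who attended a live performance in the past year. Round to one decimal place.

Weighting each respondent by the inverse class response rate inflates each class back to its sampled size, so the class weight is n_sampled:
  no degree: 280 × 31.1 = 8708
  high school: 140 × 24.4 = 3416
  some college: 240 × 51.8 = 12,432
  associate degree: 240 × 24.8 = 5952
  bachelor's degree: 80 × 10.7 = 856
Adjusted estimate = 31,364 / 980 = 32.0041 → 32.0%.

32.0%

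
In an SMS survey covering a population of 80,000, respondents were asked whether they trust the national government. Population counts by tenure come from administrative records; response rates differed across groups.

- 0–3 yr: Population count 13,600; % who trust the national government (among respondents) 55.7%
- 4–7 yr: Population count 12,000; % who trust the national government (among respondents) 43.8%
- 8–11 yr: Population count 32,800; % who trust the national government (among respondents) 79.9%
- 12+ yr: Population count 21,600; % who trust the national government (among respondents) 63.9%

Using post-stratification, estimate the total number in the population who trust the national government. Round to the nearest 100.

52,800

Apply each group's respondent rate to its population count:
  0–3 yr: 13,600 × 55.7% = 7575.2
  4–7 yr: 12,000 × 43.8% = 5256
  8–11 yr: 32,800 × 79.9% = 26207.2
  12+ yr: 21,600 × 63.9% = 13802.4
Estimated total = 52840.8 → 52,800.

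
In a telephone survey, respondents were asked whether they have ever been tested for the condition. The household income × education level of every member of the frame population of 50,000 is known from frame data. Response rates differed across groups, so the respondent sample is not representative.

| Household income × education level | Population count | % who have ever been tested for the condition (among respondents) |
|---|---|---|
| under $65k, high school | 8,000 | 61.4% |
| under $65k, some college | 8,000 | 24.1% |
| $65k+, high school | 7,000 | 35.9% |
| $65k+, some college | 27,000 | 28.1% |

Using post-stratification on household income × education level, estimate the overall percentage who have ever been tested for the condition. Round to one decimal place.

33.9%

Post-stratification weights by population share, not respondent share:
  under $65k, high school: (8,000/50,000) × 61.4 = 9.824
  under $65k, some college: (8,000/50,000) × 24.1 = 3.856
  $65k+, high school: (7,000/50,000) × 35.9 = 5.026
  $65k+, some college: (27,000/50,000) × 28.1 = 15.174
Post-stratified estimate = 33.88 → 33.9%.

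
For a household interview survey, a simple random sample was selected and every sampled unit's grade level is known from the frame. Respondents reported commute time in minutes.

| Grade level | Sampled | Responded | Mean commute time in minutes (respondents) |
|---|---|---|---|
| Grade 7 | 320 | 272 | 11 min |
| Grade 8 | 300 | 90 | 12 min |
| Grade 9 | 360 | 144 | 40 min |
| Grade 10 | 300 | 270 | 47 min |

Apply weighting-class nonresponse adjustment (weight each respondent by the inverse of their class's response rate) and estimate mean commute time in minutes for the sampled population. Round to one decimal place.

Class response rates: Grade 7 272/320 = 85%, Grade 8 90/300 = 30%, Grade 9 144/360 = 40%, Grade 10 270/300 = 90%.
Each respondent's weight = sampled/responded in their class; summing within a class gives n_sampled, so:
  Grade 7: 320 × 11 = 3520
  Grade 8: 300 × 12 = 3600
  Grade 9: 360 × 40 = 14,400
  Grade 10: 300 × 47 = 14,100
Adjusted estimate = 35,620 / 1,280 = 27.8281 → 27.8.

27.8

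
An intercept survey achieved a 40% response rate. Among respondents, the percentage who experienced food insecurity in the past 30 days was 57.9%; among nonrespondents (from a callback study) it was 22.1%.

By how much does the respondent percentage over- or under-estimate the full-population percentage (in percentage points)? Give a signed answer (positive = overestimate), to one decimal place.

+21.5 percentage points

Nonresponse fraction = 1 − 0.4 = 0.6.
Bias = (nonresponse fraction) × (respondent percentage − nonrespondent percentage)
     = 0.6 × (57.9 − 22.1) = 0.6 × 35.8 = 21.48.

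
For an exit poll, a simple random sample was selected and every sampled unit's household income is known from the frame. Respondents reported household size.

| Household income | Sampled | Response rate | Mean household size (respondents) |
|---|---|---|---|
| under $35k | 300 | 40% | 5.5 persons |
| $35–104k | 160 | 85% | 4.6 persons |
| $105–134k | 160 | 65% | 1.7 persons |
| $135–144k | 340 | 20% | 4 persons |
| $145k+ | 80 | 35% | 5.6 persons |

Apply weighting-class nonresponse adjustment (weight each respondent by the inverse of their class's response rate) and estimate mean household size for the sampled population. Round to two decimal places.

Weighting each respondent by the inverse class response rate inflates each class back to its sampled size, so the class weight is n_sampled:
  under $35k: 300 × 5.5 = 1650
  $35–104k: 160 × 4.6 = 736
  $105–134k: 160 × 1.7 = 272
  $135–144k: 340 × 4 = 1360
  $145k+: 80 × 5.6 = 448
Adjusted estimate = 4466 / 1,040 = 4.29423 → 4.29.

4.29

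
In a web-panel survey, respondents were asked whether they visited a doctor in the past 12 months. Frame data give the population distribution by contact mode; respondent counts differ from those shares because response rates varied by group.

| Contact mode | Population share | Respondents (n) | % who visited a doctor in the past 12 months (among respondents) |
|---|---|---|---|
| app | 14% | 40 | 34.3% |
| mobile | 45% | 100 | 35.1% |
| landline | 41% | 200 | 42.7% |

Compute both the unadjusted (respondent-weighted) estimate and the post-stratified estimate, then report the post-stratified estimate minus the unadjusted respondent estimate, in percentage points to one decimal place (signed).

Without adjustment, the pooled respondent share is:
  (40/340)×34.3 + (100/340)×35.1 + (200/340)×42.7 = 39.4765%
Reweighting by population contact mode shares:
  0.14×34.3 + 0.45×35.1 + 0.41×42.7 = 38.104%
Difference = 38.104 − 39.4765 = -1.3725 pp.

-1.4 percentage points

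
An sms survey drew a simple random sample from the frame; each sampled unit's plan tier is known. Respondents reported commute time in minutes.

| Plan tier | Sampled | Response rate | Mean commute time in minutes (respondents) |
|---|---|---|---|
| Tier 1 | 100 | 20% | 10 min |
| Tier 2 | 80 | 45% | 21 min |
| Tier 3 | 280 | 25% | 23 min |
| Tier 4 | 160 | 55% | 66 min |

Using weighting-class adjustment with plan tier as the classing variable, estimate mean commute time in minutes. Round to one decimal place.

31.7

Inverse-response-rate weighting restores each class to its sampled count, so class totals weight by n_sampled:
  Tier 1: 100 × 10 = 1000
  Tier 2: 80 × 21 = 1680
  Tier 3: 280 × 23 = 6440
  Tier 4: 160 × 66 = 10,560
Adjusted estimate = 19,680 / 620 = 31.7419 → 31.7.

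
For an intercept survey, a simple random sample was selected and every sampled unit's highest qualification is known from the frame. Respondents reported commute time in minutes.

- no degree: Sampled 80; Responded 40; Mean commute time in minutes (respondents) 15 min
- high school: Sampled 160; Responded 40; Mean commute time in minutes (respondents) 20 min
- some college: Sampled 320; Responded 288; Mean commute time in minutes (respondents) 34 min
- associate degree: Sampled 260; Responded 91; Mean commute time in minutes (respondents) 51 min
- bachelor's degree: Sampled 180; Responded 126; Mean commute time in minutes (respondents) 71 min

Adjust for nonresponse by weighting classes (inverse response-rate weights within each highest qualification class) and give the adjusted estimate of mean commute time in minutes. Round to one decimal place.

41.3

Class response rates: no degree 40/80 = 50%, high school 40/160 = 25%, some college 288/320 = 90%, associate degree 91/260 = 35%, bachelor's degree 126/180 = 70%.
With weight = n_sampled/n_responded per class, the weighted class total is n_sampled:
  no degree: 80 × 15 = 1200
  high school: 160 × 20 = 3200
  some college: 320 × 34 = 10,880
  associate degree: 260 × 51 = 13,260
  bachelor's degree: 180 × 71 = 12,780
Adjusted estimate = 41,320 / 1,000 = 41.32 → 41.3.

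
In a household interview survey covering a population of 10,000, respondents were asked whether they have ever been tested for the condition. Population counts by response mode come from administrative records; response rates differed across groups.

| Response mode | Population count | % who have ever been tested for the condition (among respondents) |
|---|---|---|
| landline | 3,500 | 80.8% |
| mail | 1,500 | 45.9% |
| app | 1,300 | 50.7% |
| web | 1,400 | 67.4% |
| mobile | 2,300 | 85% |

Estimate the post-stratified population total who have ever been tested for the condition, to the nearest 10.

Apply each group's respondent rate to its population count:
  landline: 3,500 × 80.8% = 2828
  mail: 1,500 × 45.9% = 688.5
  app: 1,300 × 50.7% = 659.1
  web: 1,400 × 67.4% = 943.6
  mobile: 2,300 × 85% = 1955
Estimated total = 7074.2 → 7,070.

7,070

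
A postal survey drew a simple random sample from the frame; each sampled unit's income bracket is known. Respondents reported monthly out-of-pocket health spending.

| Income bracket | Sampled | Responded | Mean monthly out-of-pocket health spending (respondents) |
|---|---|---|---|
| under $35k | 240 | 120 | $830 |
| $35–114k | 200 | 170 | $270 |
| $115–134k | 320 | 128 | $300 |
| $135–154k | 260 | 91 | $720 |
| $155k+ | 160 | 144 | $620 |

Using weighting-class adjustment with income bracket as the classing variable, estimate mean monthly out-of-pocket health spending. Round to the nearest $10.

Response rates by class: under $35k 120/240 = 50%, $35–114k 170/200 = 85%, $115–134k 128/320 = 40%, $135–154k 91/260 = 35%, $155k+ 144/160 = 90%.
Each respondent's weight = sampled/responded in their class; summing within a class gives n_sampled, so:
  under $35k: 240 × 830 = 199,200
  $35–114k: 200 × 270 = 54,000
  $115–134k: 320 × 300 = 96,000
  $135–154k: 260 × 720 = 187,200
  $155k+: 160 × 620 = 99,200
Adjusted estimate = 635,600 / 1,180 = 538.644 → $540.

$540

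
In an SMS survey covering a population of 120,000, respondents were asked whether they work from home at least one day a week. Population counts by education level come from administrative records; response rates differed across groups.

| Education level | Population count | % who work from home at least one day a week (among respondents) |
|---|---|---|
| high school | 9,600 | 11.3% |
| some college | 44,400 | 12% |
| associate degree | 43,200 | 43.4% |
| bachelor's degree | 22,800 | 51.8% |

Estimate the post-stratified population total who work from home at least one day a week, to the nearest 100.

Each cell contributes its population count × the respondent rate:
  high school: 9,600 × 11.3% = 1084.8
  some college: 44,400 × 12% = 5328
  associate degree: 43,200 × 43.4% = 18748.8
  bachelor's degree: 22,800 × 51.8% = 11810.4
Estimated total = 36,972 → 37,000.

37,000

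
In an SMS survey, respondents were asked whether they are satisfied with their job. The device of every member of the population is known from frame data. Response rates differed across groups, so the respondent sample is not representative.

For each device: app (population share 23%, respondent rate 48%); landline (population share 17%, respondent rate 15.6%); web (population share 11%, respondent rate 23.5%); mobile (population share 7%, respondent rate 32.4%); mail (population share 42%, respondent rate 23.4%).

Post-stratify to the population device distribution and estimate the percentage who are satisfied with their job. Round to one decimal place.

Post-stratification weights by population share, not respondent share:
  app: 0.23 × 48 = 11.04
  landline: 0.17 × 15.6 = 2.652
  web: 0.11 × 23.5 = 2.585
  mobile: 0.07 × 32.4 = 2.268
  mail: 0.42 × 23.4 = 9.828
Post-stratified estimate = 28.373 → 28.4%.

28.4%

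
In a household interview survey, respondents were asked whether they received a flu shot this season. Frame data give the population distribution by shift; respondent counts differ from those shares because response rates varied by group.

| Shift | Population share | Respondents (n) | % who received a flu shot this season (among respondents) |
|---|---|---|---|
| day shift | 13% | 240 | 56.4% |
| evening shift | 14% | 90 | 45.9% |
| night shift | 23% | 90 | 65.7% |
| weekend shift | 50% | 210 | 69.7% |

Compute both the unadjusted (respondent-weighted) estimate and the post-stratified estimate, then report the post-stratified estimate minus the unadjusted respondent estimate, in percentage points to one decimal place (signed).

Unadjusted (pooled respondent) estimate weights by respondent counts:
  (240/630)×56.4 + (90/630)×45.9 + (90/630)×65.7 + (210/630)×69.7 = 60.6619%
Post-stratified estimate weights by population shares:
  0.13×56.4 + 0.14×45.9 + 0.23×65.7 + 0.5×69.7 = 63.719%
Difference = 63.719 − 60.6619 = 3.0571 pp.

+3.1 percentage points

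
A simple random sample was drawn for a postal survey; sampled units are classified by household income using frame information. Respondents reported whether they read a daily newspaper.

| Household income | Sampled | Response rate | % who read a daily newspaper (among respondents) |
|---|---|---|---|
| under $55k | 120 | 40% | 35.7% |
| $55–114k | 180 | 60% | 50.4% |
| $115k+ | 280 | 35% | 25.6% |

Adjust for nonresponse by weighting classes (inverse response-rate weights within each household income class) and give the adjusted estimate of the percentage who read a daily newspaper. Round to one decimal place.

Inverse-response-rate weighting restores each class to its sampled count, so class totals weight by n_sampled:
  under $55k: 120 × 35.7 = 4284
  $55–114k: 180 × 50.4 = 9072
  $115k+: 280 × 25.6 = 7168
Adjusted estimate = 20,524 / 580 = 35.3862 → 35.4%.

35.4%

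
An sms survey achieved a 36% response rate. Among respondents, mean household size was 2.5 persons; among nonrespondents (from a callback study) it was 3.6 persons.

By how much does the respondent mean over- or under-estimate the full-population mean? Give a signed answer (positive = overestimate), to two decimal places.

-0.70

Nonresponse fraction = 1 − 0.36 = 0.64.
Bias = (nonresponse fraction) × (respondent mean − nonrespondent mean)
     = 0.64 × (2.5 − 3.6) = 0.64 × -1.1 = -0.704.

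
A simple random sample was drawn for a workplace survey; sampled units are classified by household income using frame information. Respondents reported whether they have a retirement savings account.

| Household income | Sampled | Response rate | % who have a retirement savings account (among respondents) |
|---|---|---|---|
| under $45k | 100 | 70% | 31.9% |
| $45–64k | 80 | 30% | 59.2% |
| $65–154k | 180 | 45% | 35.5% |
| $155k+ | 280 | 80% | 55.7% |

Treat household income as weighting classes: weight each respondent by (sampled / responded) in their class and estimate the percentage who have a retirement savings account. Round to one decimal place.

46.7%

With weight = n_sampled/n_responded per class, the weighted class total is n_sampled:
  under $45k: 100 × 31.9 = 3190
  $45–64k: 80 × 59.2 = 4736
  $65–154k: 180 × 35.5 = 6390
  $155k+: 280 × 55.7 = 15,596
Adjusted estimate = 29,912 / 640 = 46.7375 → 46.7%.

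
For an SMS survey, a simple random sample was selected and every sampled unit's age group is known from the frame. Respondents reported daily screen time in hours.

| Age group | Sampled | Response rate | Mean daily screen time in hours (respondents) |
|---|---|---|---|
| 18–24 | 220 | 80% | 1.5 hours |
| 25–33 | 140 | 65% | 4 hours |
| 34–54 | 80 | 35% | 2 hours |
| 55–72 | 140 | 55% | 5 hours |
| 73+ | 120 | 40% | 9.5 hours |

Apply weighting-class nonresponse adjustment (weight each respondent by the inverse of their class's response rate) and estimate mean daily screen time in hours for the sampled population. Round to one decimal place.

4.1

With weight = n_sampled/n_responded per class, the weighted class total is n_sampled:
  18–24: 220 × 1.5 = 330
  25–33: 140 × 4 = 560
  34–54: 80 × 2 = 160
  55–72: 140 × 5 = 700
  73+: 120 × 9.5 = 1140
Adjusted estimate = 2890 / 700 = 4.12857 → 4.1.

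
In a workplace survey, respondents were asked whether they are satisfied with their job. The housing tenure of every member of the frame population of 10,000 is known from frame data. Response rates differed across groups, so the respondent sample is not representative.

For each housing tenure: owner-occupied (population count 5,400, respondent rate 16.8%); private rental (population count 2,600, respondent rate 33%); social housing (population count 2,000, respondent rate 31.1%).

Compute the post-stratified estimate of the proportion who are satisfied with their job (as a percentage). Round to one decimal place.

23.9%

Post-stratification weights by population share, not respondent share:
  owner-occupied: (5,400/10,000) × 16.8 = 9.072
  private rental: (2,600/10,000) × 33 = 8.58
  social housing: (2,000/10,000) × 31.1 = 6.22
Post-stratified estimate = 23.872 → 23.9%.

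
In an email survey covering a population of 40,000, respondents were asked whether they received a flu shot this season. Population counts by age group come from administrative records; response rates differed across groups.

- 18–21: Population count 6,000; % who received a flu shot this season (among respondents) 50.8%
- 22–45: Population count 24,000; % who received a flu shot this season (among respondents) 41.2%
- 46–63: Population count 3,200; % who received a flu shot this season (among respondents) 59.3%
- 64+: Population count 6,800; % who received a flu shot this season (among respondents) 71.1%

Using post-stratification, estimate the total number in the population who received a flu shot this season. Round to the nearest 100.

19,700

Apply each group's respondent rate to its population count:
  18–21: 6,000 × 50.8% = 3048
  22–45: 24,000 × 41.2% = 9888
  46–63: 3,200 × 59.3% = 1897.6
  64+: 6,800 × 71.1% = 4834.8
Estimated total = 19668.4 → 19,700.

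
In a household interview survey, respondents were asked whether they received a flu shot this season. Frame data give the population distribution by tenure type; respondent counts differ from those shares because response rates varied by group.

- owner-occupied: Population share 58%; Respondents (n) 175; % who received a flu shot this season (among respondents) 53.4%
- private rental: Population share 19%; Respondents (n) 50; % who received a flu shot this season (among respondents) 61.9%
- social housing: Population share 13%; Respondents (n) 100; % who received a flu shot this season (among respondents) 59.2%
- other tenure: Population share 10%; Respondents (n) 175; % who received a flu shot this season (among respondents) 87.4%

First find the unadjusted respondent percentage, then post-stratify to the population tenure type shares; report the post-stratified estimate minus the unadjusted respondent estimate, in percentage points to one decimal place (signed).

Unadjusted (pooled respondent) estimate weights by respondent counts:
  (175/500)×53.4 + (50/500)×61.9 + (100/500)×59.2 + (175/500)×87.4 = 67.31%
Post-stratifying to population shares instead:
  0.58×53.4 + 0.19×61.9 + 0.13×59.2 + 0.1×87.4 = 59.169%
Difference = 59.169 − 67.31 = -8.141 pp.

-8.1 percentage points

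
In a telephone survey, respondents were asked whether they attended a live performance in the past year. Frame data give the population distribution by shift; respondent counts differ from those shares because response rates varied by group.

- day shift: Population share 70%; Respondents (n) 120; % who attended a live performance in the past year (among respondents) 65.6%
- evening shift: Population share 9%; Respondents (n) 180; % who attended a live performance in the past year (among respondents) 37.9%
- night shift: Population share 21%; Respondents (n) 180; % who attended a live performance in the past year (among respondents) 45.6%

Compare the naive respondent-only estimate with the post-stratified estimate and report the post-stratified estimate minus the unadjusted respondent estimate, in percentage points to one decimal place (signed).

+11.2 percentage points

Without adjustment, the pooled respondent share is:
  (120/480)×65.6 + (180/480)×37.9 + (180/480)×45.6 = 47.7125%
Post-stratifying to population shares instead:
  0.7×65.6 + 0.09×37.9 + 0.21×45.6 = 58.907%
Difference = 58.907 − 47.7125 = 11.1945 pp.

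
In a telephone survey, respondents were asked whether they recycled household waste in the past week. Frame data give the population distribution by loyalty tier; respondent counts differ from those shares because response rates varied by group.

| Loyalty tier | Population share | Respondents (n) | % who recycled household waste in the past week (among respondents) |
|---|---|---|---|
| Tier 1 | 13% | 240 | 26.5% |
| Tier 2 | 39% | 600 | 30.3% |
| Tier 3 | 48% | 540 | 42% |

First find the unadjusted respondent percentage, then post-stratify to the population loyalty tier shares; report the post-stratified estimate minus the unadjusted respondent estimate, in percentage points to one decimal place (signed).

Unadjusted (pooled respondent) estimate weights by respondent counts:
  (240/1380)×26.5 + (600/1380)×30.3 + (540/1380)×42 = 34.2174%
Post-stratified estimate weights by population shares:
  0.13×26.5 + 0.39×30.3 + 0.48×42 = 35.422%
Difference = 35.422 − 34.2174 = 1.2046 pp.

+1.2 percentage points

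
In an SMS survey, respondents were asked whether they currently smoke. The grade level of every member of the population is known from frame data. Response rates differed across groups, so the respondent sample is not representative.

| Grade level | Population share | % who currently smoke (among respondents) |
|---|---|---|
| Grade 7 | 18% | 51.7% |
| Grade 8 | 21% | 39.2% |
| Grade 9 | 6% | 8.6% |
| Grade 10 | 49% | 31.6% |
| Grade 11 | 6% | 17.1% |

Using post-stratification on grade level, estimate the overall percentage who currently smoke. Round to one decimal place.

Each cell contributes population-share × respondent value:
  Grade 7: 0.18 × 51.7 = 9.306
  Grade 8: 0.21 × 39.2 = 8.232
  Grade 9: 0.06 × 8.6 = 0.516
  Grade 10: 0.49 × 31.6 = 15.484
  Grade 11: 0.06 × 17.1 = 1.026
Post-stratified estimate = 34.564 → 34.6%.

34.6%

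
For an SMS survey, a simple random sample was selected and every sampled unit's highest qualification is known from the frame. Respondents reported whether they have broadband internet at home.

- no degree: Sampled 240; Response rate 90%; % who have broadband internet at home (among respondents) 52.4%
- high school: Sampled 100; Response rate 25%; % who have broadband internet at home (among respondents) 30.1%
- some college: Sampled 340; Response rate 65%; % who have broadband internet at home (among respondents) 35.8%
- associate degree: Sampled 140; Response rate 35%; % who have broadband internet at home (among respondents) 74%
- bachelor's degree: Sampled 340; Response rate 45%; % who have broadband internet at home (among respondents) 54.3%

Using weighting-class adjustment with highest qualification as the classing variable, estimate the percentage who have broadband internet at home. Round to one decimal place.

Inverse-response-rate weighting restores each class to its sampled count, so class totals weight by n_sampled:
  no degree: 240 × 52.4 = 12,576
  high school: 100 × 30.1 = 3010
  some college: 340 × 35.8 = 12172
  associate degree: 140 × 74 = 10,360
  bachelor's degree: 340 × 54.3 = 18,462
Adjusted estimate = 56,580 / 1,160 = 48.7759 → 48.8%.

48.8%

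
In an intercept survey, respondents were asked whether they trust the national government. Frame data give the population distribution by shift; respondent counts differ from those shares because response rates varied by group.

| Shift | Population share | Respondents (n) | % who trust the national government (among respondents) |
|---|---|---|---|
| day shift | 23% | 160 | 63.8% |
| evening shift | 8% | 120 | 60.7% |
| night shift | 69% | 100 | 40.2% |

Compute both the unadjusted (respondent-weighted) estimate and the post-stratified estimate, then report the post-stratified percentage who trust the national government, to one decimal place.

47.3%

Naive respondent-only estimate (weights = respondent counts):
  (160/380)×63.8 + (120/380)×60.7 + (100/380)×40.2 = 56.6105%
Post-stratifying to population shares instead:
  0.23×63.8 + 0.08×60.7 + 0.69×40.2 = 47.268%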